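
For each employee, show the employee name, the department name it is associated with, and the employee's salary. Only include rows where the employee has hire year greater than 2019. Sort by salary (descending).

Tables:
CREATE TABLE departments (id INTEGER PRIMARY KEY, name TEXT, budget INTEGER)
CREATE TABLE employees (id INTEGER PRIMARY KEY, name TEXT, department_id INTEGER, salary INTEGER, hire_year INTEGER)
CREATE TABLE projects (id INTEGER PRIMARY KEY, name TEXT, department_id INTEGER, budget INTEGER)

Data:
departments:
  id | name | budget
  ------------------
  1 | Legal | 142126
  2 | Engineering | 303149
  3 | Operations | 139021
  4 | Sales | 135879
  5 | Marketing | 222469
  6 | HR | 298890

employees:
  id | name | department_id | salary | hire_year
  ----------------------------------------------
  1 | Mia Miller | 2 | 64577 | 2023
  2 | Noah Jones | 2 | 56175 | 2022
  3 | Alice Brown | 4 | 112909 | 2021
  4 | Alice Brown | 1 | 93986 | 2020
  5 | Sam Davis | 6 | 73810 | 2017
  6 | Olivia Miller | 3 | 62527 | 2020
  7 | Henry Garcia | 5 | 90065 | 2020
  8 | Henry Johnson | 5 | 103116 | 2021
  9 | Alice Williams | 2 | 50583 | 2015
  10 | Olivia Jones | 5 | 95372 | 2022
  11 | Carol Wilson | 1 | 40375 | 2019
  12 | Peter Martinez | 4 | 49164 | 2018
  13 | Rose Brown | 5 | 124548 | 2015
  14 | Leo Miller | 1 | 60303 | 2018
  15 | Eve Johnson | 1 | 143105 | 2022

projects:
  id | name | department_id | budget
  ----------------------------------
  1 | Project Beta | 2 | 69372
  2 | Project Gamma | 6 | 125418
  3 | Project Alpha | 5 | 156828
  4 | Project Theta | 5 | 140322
SELECT c.name, p.name AS department, c.salary FROM employees c JOIN departments p ON c.department_id = p.id WHERE c.hire_year > 2019 ORDER BY c.salary DESC

Execution result:
name | department | salary
Eve Johnson | Legal | 143105
Alice Brown | Sales | 112909
Henry Johnson | Marketing | 103116
Olivia Jones | Marketing | 95372
Alice Brown | Legal | 93986
Henry Garcia | Marketing | 90065
Mia Miller | Engineering | 64577
Olivia Miller | Operations | 62527
Noah Jones | Engineering | 56175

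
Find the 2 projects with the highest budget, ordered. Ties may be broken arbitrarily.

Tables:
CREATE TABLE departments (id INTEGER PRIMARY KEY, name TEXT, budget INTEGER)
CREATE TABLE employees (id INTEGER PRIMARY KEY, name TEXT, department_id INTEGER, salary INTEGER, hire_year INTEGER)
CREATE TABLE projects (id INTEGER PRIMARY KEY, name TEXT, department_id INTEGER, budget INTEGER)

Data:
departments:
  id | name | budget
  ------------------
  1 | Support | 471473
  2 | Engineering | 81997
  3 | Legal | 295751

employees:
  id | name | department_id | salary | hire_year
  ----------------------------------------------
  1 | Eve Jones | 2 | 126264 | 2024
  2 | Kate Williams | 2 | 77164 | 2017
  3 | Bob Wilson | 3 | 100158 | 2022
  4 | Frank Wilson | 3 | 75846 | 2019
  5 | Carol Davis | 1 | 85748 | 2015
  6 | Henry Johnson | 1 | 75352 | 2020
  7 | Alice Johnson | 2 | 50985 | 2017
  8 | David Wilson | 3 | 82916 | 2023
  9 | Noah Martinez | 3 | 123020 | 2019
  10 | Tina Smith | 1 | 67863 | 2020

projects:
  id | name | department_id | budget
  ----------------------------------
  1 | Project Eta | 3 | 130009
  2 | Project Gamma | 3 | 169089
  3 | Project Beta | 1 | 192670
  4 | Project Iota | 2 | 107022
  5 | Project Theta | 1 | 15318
SELECT name, budget FROM projects ORDER BY budget DESC LIMIT 2

Execution result:
name | budget
Project Beta | 192670
Project Gamma | 169089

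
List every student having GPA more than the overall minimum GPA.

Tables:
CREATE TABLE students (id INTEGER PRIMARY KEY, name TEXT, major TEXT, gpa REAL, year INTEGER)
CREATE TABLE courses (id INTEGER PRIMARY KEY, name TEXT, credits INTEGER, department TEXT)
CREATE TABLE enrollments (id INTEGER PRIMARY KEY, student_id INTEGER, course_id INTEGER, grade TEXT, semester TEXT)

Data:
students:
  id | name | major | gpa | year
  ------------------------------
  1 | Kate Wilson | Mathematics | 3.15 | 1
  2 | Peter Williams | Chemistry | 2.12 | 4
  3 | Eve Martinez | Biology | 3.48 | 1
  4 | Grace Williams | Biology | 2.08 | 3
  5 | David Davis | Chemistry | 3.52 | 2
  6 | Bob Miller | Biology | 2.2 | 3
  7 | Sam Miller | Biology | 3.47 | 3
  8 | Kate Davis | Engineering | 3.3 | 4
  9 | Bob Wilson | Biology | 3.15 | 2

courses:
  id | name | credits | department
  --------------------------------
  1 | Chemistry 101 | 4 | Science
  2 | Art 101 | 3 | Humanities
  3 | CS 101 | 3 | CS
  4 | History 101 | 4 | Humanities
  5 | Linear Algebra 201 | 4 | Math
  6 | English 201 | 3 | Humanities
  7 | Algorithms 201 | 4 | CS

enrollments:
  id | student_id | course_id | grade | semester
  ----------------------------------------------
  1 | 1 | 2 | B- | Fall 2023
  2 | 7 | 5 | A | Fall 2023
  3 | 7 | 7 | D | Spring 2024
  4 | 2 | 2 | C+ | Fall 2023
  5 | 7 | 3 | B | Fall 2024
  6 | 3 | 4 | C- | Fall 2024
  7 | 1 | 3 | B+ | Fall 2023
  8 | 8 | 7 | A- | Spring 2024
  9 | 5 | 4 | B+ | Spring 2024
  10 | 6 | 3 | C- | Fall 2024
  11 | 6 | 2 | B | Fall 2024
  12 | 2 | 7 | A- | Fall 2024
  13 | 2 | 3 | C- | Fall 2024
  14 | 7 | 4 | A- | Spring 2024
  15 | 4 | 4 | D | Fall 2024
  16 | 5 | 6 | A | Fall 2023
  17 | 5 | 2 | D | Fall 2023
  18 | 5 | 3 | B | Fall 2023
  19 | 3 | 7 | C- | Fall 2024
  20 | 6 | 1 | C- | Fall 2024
SELECT name, gpa FROM students WHERE gpa > (SELECT MIN(gpa) FROM students)

Execution result:
name | gpa
Kate Wilson | 3.15
Peter Williams | 2.12
Eve Martinez | 3.48
David Davis | 3.52
Bob Miller | 2.20
Sam Miller | 3.47
Kate Davis | 3.30
Bob Wilson | 3.15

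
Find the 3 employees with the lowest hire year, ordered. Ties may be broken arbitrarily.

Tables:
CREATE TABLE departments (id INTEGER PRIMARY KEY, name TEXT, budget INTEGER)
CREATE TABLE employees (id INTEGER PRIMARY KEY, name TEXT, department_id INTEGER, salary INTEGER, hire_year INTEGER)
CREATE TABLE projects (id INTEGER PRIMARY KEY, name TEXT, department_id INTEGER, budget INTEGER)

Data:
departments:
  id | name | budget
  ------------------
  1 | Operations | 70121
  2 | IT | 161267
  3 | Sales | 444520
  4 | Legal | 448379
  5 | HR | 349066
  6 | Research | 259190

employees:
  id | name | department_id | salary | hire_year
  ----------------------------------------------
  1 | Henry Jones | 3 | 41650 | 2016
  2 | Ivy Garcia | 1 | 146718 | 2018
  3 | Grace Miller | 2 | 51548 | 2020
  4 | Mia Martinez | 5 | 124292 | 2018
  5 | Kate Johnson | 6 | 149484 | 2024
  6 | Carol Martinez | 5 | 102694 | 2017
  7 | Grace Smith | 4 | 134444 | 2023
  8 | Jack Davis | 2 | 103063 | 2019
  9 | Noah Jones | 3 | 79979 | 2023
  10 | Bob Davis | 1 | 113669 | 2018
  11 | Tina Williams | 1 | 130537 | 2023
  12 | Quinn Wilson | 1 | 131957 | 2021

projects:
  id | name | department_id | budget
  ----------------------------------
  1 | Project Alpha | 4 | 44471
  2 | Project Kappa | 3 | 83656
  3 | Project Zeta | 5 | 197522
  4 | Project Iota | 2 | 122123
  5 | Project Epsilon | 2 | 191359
SELECT name, hire_year FROM employees ORDER BY hire_year ASC LIMIT 3

Execution result:
name | hire_year
Henry Jones | 2016
Carol Martinez | 2017
Ivy Garcia | 2018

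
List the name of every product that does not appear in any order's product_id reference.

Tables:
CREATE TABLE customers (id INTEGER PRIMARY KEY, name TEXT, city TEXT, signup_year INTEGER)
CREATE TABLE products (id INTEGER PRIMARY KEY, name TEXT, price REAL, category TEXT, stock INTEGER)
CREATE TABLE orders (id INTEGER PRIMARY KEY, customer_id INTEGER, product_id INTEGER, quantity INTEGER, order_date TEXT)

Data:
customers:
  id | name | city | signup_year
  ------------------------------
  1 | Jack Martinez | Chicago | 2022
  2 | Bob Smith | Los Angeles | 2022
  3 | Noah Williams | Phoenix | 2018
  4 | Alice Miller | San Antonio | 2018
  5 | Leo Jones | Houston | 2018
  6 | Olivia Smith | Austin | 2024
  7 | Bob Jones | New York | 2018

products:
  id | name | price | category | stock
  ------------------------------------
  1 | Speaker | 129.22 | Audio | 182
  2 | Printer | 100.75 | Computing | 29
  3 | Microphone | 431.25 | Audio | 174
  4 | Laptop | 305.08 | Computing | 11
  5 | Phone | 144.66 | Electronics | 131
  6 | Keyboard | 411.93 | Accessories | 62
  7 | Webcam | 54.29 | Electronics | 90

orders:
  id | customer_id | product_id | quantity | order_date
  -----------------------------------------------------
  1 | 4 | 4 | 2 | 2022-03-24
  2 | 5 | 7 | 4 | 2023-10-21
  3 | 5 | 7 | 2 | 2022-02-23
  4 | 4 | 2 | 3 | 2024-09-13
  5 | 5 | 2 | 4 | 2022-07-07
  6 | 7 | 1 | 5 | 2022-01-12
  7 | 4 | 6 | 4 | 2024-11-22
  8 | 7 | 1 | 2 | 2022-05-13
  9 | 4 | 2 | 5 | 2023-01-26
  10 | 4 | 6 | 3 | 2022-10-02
SELECT p.name FROM products p LEFT JOIN orders c ON c.product_id = p.id WHERE c.id IS NULL

Execution result:
name
Microphone
Phone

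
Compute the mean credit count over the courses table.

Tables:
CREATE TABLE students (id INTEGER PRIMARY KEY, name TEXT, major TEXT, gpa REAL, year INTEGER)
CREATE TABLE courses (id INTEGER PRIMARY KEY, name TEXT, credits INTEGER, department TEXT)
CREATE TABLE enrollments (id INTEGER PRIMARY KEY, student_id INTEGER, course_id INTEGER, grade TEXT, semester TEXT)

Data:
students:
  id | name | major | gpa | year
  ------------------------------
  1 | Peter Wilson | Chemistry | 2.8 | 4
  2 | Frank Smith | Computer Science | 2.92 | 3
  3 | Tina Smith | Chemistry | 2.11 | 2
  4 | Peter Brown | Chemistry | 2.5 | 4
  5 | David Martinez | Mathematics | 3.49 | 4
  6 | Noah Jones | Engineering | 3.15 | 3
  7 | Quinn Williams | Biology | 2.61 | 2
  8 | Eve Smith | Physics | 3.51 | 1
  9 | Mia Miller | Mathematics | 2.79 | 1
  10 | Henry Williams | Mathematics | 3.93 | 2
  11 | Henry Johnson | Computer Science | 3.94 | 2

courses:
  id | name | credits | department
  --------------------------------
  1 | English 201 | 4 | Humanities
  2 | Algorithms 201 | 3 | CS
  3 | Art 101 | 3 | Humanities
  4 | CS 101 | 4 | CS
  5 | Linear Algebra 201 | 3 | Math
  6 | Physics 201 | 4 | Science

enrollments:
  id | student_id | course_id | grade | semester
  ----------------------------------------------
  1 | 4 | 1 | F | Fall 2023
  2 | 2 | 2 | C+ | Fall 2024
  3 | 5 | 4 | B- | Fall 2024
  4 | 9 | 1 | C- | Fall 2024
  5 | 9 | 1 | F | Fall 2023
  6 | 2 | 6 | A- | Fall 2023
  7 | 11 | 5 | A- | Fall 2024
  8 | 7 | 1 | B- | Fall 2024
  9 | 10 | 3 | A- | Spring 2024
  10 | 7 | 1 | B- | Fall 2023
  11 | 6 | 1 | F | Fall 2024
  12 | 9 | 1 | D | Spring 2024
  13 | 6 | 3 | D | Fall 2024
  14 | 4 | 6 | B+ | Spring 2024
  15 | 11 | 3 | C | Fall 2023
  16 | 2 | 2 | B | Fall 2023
SELECT AVG(credits) FROM courses

Execution result:
3.50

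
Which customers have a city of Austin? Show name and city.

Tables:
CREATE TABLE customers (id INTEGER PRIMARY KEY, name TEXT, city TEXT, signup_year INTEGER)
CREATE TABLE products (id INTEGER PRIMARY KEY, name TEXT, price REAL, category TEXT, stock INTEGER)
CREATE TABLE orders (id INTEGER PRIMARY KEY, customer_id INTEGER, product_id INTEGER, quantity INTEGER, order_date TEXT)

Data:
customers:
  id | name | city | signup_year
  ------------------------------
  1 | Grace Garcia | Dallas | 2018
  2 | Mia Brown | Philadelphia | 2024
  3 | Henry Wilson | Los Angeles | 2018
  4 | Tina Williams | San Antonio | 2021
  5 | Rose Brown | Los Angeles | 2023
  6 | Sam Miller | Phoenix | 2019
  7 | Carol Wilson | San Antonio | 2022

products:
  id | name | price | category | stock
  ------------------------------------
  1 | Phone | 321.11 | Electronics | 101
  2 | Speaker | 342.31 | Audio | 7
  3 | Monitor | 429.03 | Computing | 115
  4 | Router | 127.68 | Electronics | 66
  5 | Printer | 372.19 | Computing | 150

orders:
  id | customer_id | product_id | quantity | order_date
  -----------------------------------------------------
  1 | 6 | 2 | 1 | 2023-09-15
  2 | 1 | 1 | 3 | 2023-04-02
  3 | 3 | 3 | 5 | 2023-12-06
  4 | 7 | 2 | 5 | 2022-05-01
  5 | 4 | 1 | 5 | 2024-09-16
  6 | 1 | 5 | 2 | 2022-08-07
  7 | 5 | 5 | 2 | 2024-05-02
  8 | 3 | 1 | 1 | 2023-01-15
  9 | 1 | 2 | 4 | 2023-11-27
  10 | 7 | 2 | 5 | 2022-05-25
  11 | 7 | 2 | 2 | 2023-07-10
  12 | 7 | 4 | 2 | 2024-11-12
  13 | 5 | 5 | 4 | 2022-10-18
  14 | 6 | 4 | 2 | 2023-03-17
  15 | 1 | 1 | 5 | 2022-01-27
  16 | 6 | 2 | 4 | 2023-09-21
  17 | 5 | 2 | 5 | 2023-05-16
SELECT name, city FROM customers WHERE city = 'Austin'

Execution result:
(no rows)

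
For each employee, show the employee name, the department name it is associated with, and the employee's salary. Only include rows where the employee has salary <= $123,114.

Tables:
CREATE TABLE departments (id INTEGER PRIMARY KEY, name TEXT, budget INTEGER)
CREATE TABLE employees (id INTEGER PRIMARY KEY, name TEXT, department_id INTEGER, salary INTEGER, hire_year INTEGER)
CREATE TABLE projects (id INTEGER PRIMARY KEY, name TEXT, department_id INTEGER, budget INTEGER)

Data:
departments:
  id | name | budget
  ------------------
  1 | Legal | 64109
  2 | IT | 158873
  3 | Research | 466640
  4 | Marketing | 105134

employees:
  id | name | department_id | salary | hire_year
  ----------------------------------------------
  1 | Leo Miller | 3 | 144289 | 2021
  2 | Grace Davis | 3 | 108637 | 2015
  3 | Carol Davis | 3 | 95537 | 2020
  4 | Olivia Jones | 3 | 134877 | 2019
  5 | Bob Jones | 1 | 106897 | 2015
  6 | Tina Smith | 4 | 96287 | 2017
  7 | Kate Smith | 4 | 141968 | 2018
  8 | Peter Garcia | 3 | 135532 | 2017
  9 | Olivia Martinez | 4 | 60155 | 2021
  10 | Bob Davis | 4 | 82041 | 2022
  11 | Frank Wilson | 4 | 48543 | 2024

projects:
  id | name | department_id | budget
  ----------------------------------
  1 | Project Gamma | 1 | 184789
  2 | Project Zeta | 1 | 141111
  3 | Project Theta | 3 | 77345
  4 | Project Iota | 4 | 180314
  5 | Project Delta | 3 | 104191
SELECT c.name, p.name AS department, c.salary FROM employees c JOIN departments p ON c.department_id = p.id WHERE c.salary <= 123114

Execution result:
name | department | salary
Grace Davis | Research | 108637
Carol Davis | Research | 95537
Bob Jones | Legal | 106897
Tina Smith | Marketing | 96287
Olivia Martinez | Marketing | 60155
Bob Davis | Marketing | 82041
Frank Wilson | Marketing | 48543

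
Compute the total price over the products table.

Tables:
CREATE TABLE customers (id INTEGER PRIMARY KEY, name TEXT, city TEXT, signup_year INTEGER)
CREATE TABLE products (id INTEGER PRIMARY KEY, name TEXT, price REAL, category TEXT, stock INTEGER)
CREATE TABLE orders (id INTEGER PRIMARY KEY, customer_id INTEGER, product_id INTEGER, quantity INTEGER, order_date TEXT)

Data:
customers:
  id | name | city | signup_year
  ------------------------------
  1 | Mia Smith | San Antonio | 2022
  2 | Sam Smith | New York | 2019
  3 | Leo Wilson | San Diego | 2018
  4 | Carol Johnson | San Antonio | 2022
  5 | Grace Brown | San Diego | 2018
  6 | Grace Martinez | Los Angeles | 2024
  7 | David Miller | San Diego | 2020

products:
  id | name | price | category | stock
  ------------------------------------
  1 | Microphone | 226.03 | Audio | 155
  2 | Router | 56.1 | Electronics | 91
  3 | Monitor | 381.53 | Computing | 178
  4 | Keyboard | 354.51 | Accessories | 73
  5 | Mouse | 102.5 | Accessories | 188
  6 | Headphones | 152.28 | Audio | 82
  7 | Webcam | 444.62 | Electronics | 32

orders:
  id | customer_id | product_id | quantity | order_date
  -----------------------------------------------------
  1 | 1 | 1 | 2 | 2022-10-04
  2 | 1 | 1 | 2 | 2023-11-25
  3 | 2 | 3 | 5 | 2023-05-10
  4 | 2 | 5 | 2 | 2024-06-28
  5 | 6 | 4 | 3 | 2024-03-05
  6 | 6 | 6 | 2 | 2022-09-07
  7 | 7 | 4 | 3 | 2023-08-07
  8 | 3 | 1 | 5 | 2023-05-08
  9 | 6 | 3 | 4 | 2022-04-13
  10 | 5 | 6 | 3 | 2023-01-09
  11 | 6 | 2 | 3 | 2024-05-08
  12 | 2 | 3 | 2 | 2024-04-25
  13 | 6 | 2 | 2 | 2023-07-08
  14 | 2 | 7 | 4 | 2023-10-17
SELECT SUM(price) FROM products

Execution result:
1717.57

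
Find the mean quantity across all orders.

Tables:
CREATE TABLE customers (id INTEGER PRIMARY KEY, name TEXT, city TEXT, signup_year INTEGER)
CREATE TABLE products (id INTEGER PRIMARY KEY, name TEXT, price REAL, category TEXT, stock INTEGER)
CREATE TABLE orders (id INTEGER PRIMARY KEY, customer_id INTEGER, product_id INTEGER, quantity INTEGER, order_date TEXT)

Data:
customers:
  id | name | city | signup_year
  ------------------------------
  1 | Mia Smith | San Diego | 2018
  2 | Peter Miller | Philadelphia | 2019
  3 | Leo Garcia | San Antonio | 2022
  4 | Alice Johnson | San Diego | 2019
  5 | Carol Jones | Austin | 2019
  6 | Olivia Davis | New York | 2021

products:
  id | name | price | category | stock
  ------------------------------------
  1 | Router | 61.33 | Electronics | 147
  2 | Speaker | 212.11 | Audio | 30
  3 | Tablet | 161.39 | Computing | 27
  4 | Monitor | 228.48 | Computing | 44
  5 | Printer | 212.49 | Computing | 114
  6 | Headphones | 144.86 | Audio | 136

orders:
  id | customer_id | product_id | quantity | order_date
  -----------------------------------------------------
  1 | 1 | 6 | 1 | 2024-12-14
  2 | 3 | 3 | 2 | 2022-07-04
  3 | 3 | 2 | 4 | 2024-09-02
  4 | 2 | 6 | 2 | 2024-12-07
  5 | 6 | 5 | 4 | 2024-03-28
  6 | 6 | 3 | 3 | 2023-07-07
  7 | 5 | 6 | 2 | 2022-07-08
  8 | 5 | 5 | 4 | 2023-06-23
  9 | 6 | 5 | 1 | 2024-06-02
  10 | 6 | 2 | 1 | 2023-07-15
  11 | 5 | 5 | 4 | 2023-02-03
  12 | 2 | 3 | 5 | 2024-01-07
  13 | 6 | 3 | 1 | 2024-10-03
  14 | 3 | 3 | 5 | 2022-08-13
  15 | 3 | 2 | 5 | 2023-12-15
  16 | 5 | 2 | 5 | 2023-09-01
SELECT AVG(quantity) FROM orders

Execution result:
3.06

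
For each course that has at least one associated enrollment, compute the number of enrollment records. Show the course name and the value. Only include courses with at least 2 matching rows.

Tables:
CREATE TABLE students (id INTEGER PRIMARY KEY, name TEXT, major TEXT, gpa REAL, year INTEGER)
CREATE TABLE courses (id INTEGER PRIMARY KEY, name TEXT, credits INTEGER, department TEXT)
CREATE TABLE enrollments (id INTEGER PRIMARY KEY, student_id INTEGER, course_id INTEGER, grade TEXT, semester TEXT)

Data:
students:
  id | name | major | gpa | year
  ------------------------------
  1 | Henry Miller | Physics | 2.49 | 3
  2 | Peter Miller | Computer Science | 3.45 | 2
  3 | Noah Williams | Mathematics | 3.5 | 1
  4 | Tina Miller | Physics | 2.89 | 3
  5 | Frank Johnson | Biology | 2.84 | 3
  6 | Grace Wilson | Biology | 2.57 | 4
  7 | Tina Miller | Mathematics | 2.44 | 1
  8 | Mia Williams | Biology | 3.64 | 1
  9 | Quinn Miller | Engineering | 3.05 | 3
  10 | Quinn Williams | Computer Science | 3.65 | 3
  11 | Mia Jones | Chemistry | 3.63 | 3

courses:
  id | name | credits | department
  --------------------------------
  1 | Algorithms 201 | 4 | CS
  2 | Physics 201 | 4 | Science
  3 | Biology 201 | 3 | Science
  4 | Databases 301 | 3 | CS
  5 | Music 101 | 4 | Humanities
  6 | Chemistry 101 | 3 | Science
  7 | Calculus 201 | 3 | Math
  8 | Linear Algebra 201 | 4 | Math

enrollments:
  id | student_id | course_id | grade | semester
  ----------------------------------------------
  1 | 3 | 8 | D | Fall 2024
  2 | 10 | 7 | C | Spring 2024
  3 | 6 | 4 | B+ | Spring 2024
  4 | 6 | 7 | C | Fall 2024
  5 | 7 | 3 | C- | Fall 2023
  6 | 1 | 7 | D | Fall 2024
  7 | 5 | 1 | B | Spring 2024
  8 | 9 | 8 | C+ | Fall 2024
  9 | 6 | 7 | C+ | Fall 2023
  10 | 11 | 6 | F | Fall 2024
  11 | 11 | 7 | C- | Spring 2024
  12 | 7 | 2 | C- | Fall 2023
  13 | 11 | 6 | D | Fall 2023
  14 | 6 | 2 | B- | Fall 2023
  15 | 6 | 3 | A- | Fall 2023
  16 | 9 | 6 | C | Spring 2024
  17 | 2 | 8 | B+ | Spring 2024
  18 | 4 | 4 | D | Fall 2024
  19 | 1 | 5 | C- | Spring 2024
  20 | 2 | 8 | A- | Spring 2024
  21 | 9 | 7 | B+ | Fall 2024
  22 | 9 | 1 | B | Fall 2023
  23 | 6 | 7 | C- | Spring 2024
SELECT p.name, COUNT(*) AS n FROM enrollments c JOIN courses p ON c.course_id = p.id GROUP BY p.id, p.name HAVING COUNT(*) >= 2

Execution result:
name | n
Algorithms 201 | 2
Physics 201 | 2
Biology 201 | 2
Databases 301 | 2
Chemistry 101 | 3
Calculus 201 | 7
Linear Algebra 201 | 4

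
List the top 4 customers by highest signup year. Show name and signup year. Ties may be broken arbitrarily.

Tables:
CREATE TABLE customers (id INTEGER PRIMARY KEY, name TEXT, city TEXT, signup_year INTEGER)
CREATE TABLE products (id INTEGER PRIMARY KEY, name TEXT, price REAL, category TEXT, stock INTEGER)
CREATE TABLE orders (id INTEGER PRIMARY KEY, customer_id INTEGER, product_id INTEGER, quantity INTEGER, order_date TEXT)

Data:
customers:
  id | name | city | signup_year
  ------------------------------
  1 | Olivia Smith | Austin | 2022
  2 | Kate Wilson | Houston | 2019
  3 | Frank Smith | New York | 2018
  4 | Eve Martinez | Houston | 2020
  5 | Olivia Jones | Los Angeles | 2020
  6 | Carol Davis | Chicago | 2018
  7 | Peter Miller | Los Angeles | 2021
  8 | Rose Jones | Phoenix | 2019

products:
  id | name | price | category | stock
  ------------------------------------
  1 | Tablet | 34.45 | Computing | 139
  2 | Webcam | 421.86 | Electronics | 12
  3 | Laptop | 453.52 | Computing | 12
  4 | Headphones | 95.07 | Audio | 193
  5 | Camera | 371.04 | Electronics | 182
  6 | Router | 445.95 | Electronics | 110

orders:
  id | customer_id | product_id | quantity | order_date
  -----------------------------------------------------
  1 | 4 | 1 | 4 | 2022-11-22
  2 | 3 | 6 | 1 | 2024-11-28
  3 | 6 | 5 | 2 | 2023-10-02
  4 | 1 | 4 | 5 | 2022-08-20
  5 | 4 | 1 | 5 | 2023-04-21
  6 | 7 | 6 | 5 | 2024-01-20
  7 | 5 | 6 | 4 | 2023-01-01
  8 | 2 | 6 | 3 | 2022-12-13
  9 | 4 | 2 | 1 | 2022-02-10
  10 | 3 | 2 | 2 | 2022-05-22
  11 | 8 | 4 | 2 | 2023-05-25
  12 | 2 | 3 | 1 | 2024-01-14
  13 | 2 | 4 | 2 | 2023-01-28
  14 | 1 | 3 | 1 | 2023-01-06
SELECT name, signup_year FROM customers ORDER BY signup_year DESC LIMIT 4

Execution result:
name | signup_year
Olivia Smith | 2022
Peter Miller | 2021
Eve Martinez | 2020
Olivia Jones | 2020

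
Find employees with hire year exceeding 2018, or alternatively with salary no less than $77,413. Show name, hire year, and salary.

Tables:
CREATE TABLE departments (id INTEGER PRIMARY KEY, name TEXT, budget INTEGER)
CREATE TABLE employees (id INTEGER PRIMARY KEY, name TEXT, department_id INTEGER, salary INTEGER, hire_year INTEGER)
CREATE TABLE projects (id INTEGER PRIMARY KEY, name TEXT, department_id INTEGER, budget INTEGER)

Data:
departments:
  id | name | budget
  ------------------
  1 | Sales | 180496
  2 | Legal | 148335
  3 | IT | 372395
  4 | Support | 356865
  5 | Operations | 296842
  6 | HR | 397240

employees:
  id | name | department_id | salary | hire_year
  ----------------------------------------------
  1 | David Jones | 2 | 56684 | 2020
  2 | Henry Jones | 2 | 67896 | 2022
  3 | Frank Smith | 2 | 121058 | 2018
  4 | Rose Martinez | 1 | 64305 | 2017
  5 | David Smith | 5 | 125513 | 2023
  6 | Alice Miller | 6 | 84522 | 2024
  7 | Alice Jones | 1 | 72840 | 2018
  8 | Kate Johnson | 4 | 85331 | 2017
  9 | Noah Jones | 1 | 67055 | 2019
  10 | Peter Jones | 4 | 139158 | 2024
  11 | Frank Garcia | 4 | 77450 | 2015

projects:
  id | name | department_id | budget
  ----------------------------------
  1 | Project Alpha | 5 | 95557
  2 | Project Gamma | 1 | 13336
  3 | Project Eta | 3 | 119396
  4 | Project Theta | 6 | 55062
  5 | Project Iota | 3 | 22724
SELECT name, hire_year, salary FROM employees WHERE hire_year > 2018 OR salary >= 77413

Execution result:
name | hire_year | salary
David Jones | 2020 | 56684
Henry Jones | 2022 | 67896
Frank Smith | 2018 | 121058
David Smith | 2023 | 125513
Alice Miller | 2024 | 84522
Kate Johnson | 2017 | 85331
Noah Jones | 2019 | 67055
Peter Jones | 2024 | 139158
Frank Garcia | 2015 | 77450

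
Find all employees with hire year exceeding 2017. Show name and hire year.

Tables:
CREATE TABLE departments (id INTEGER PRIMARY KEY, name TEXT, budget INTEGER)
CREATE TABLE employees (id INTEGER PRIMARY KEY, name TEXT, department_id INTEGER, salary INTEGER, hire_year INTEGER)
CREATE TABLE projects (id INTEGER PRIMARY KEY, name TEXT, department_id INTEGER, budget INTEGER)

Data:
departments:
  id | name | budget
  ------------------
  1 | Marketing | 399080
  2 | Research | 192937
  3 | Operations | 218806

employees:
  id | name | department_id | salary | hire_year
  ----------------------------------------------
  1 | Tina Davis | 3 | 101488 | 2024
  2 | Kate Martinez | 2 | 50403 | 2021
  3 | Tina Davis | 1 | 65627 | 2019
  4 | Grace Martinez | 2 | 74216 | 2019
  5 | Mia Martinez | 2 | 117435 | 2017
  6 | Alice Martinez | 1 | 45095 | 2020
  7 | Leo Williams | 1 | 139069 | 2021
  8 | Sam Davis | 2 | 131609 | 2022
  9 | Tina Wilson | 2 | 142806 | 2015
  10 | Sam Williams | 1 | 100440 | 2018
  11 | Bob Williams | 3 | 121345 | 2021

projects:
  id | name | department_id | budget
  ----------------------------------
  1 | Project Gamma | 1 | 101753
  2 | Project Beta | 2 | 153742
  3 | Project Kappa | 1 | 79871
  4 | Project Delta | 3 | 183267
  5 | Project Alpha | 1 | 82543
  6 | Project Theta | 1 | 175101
SELECT name, hire_year FROM employees WHERE hire_year > 2017

Execution result:
name | hire_year
Tina Davis | 2024
Kate Martinez | 2021
Tina Davis | 2019
Grace Martinez | 2019
Alice Martinez | 2020
Leo Williams | 2021
Sam Davis | 2022
Sam Williams | 2018
Bob Williams | 2021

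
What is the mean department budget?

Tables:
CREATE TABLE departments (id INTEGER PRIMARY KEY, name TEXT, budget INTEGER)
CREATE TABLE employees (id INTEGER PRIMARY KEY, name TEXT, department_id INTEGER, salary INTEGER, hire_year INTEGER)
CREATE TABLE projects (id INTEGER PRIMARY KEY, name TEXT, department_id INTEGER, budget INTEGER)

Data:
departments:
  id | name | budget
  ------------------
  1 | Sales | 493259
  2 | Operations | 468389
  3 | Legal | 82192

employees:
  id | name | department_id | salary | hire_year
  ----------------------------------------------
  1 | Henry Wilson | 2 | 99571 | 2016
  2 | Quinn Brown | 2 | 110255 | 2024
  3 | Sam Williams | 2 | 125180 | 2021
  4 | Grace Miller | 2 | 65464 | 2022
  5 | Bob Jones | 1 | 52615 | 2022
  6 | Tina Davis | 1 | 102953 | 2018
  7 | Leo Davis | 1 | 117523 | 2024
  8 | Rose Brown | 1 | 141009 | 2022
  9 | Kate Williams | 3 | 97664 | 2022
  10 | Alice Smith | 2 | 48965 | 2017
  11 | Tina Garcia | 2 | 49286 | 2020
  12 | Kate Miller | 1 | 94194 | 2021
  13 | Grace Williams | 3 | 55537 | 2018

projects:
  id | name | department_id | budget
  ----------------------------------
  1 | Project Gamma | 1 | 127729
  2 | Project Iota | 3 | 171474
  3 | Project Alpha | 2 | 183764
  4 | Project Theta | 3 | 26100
SELECT AVG(budget) FROM departments

Execution result:
347946.67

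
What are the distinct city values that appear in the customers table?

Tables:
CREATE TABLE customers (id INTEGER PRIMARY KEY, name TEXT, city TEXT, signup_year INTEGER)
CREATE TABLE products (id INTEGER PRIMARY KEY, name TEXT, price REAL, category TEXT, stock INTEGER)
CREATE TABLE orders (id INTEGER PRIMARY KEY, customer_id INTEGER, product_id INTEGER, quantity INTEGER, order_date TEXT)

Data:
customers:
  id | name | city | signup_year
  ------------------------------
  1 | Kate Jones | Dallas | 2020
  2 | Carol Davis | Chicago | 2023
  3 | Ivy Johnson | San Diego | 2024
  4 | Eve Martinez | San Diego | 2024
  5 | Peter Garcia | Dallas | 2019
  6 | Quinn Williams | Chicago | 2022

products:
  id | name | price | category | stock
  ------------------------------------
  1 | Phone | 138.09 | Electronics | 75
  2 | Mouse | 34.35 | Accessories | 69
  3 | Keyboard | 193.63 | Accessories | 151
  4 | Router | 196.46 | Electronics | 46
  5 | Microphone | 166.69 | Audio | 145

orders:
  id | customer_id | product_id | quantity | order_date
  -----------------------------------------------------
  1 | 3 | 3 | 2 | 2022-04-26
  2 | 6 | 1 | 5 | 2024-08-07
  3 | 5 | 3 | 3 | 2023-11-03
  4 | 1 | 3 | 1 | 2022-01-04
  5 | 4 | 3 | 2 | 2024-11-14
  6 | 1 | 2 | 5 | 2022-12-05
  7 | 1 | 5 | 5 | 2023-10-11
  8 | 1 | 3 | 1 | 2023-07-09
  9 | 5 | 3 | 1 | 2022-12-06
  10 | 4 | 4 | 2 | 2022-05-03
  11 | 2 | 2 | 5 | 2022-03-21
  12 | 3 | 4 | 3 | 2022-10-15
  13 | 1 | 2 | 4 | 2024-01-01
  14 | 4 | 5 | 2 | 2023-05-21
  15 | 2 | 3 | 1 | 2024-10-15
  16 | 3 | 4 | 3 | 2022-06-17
SELECT DISTINCT city FROM customers

Execution result:
city
Dallas
Chicago
San Diego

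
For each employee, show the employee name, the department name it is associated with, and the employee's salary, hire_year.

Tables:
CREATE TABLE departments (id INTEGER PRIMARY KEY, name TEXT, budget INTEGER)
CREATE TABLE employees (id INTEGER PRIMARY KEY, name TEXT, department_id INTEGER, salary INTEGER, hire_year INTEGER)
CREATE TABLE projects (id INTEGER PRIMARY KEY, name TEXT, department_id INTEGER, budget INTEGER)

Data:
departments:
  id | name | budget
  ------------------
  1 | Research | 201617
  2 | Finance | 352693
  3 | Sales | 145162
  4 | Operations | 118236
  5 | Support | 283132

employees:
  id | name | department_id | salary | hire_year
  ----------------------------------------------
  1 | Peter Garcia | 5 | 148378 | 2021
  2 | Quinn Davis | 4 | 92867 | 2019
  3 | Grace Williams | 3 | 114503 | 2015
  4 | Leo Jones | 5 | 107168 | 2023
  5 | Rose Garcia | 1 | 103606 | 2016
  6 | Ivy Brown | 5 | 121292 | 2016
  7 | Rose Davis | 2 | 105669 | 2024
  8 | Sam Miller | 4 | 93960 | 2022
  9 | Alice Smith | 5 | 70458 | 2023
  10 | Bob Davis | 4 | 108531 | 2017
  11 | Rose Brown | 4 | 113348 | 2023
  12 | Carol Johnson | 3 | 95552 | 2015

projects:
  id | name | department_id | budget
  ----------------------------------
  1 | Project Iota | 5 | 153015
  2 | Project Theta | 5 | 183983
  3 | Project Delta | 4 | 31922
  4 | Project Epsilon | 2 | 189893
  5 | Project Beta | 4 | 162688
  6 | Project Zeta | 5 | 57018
SELECT c.name, p.name AS department, c.salary, c.hire_year FROM employees c JOIN departments p ON c.department_id = p.id

Execution result:
name | department | salary | hire_year
Peter Garcia | Support | 148378 | 2021
Quinn Davis | Operations | 92867 | 2019
Grace Williams | Sales | 114503 | 2015
Leo Jones | Support | 107168 | 2023
Rose Garcia | Research | 103606 | 2016
Ivy Brown | Support | 121292 | 2016
Rose Davis | Finance | 105669 | 2024
Sam Miller | Operations | 93960 | 2022
Alice Smith | Support | 70458 | 2023
Bob Davis | Operations | 108531 | 2017
Rose Brown | Operations | 113348 | 2023
Carol Johnson | Sales | 95552 | 2015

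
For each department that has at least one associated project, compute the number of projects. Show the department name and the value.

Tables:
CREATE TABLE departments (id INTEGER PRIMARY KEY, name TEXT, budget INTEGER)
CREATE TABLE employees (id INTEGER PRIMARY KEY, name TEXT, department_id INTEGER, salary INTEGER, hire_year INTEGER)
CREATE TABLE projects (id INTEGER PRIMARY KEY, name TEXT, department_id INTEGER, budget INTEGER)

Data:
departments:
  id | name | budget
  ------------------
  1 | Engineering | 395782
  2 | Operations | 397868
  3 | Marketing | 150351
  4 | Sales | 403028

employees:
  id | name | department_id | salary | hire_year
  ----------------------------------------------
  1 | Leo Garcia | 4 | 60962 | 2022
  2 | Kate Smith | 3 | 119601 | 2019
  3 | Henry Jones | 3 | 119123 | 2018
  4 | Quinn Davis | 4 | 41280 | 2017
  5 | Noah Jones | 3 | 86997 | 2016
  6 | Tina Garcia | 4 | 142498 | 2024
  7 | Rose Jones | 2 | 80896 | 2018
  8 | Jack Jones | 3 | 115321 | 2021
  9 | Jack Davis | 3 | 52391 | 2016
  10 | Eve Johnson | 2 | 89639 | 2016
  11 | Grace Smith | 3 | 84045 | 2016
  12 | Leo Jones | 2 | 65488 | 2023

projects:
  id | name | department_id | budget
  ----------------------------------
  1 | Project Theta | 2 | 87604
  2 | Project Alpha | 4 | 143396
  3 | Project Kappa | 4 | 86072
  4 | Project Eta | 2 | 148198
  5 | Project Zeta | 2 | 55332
SELECT p.name, COUNT(*) AS n FROM projects c JOIN departments p ON c.department_id = p.id GROUP BY p.id, p.name

Execution result:
name | n
Operations | 3
Sales | 2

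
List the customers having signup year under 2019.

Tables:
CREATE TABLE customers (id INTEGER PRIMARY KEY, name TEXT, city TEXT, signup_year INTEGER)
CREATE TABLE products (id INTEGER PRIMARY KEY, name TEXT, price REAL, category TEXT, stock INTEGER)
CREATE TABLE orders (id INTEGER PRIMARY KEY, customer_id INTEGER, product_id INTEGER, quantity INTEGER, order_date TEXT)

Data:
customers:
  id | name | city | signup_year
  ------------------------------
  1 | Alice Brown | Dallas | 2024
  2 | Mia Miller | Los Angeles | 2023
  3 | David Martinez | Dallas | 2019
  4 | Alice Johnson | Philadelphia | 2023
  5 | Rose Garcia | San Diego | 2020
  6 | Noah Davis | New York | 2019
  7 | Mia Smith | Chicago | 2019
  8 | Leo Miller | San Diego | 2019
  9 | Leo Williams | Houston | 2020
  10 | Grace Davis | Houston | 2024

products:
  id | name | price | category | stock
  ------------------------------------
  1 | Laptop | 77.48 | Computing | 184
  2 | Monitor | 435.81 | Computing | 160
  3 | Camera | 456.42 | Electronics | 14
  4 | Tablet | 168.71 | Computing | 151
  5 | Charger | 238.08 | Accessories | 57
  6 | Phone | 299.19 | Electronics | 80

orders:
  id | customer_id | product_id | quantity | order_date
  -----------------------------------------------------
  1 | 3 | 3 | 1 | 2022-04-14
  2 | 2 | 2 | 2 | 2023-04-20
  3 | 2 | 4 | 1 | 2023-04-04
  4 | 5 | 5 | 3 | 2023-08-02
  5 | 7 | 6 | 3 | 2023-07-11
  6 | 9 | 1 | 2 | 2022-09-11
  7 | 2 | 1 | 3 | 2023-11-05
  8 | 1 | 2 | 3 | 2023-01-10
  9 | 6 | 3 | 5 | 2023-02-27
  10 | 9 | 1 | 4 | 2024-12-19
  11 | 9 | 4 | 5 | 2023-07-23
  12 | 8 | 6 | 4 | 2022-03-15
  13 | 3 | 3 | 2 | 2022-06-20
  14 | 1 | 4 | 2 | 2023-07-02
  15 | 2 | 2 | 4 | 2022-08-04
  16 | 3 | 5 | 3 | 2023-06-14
SELECT name, signup_year FROM customers WHERE signup_year < 2019

Execution result:
(no rows)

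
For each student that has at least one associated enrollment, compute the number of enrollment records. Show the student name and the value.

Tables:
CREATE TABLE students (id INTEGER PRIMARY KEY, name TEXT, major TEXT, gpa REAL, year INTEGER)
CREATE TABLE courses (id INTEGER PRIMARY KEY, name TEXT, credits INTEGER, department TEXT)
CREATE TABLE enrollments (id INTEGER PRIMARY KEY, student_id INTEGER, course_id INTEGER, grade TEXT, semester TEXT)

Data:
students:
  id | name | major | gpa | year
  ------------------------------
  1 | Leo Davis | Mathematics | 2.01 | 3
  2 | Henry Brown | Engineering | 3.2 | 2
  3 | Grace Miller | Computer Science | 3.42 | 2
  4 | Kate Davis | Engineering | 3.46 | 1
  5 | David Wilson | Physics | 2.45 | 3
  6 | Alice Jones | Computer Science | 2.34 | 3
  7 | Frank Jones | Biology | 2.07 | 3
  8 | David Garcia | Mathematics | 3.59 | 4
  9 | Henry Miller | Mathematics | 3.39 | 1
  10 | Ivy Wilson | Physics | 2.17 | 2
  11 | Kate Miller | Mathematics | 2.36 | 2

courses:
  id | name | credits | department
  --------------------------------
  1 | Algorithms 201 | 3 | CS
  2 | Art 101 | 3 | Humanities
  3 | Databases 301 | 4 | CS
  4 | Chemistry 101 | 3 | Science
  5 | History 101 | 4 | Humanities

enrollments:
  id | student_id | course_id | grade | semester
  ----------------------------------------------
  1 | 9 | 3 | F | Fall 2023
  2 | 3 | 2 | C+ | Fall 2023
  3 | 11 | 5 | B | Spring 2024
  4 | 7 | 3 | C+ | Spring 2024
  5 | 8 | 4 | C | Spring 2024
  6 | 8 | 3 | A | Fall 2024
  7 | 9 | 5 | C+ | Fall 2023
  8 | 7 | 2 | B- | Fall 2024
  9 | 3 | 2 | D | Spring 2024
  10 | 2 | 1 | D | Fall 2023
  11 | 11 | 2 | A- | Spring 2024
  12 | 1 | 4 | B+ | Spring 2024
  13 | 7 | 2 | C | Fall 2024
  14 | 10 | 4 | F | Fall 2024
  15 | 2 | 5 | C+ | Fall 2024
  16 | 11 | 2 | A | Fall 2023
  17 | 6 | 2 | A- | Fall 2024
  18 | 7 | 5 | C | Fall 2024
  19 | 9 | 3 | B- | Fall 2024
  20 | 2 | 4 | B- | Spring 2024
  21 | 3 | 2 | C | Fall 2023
SELECT p.name, COUNT(*) AS n FROM enrollments c JOIN students p ON c.student_id = p.id GROUP BY p.id, p.name

Execution result:
name | n
Leo Davis | 1
Henry Brown | 3
Grace Miller | 3
Alice Jones | 1
Frank Jones | 4
David Garcia | 2
Henry Miller | 3
Ivy Wilson | 1
Kate Miller | 3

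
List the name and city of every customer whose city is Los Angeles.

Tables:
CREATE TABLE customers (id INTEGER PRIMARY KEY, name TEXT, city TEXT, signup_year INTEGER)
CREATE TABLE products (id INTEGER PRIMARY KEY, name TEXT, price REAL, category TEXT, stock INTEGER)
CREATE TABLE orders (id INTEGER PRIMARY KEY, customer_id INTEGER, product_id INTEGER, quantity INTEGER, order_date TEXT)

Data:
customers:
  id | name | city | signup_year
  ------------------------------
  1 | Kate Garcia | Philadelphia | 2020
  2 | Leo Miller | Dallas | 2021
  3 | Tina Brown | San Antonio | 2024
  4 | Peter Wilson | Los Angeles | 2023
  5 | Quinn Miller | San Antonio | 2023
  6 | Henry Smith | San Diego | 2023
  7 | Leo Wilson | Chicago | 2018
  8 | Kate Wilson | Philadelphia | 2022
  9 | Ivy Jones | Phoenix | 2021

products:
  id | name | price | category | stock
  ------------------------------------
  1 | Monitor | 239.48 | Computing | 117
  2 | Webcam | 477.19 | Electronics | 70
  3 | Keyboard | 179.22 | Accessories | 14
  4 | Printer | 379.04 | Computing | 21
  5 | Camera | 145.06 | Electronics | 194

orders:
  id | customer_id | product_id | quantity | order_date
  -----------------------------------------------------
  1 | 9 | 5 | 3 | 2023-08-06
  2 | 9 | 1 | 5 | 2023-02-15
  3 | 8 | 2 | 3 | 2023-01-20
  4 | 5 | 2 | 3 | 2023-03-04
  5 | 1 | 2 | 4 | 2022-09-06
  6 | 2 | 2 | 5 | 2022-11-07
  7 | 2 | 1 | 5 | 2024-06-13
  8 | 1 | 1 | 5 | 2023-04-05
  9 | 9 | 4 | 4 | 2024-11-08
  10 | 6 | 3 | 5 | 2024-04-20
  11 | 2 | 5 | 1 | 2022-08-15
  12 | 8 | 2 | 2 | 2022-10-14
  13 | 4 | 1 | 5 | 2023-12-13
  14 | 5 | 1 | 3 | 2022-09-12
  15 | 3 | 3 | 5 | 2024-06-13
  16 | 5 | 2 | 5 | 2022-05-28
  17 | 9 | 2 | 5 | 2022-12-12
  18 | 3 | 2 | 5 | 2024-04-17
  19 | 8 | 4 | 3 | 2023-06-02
SELECT name, city FROM customers WHERE city = 'Los Angeles'

Execution result:
name | city
Peter Wilson | Los Angeles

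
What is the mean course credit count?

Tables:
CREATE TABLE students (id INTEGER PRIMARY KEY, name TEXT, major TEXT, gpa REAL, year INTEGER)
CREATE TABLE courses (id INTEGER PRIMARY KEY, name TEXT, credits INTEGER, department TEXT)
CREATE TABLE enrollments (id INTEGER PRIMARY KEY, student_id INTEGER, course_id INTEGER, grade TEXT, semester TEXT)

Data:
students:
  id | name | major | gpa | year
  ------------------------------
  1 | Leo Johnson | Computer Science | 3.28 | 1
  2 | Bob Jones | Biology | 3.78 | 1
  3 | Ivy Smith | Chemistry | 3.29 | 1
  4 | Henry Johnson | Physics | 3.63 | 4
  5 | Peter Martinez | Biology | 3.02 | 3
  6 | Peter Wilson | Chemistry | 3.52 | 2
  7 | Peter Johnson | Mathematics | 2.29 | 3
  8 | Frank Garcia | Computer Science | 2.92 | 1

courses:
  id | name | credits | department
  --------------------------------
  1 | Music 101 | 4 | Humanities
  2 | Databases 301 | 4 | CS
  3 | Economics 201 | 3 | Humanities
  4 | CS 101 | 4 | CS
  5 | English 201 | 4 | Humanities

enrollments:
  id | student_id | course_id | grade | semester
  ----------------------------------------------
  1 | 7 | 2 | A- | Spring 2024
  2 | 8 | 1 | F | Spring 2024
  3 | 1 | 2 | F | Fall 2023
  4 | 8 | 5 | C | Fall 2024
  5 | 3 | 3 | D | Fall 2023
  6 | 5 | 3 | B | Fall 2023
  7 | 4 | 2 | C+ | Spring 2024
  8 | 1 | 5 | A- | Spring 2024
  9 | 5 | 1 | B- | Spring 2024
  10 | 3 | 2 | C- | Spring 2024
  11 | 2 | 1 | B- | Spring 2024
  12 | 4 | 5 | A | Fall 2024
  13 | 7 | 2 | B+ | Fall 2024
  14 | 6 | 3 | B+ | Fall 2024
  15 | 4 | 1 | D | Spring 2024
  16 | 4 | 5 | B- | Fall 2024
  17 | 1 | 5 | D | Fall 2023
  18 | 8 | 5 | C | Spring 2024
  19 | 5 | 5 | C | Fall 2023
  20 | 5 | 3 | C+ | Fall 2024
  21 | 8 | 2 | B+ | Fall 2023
SELECT AVG(credits) FROM courses

Execution result:
3.80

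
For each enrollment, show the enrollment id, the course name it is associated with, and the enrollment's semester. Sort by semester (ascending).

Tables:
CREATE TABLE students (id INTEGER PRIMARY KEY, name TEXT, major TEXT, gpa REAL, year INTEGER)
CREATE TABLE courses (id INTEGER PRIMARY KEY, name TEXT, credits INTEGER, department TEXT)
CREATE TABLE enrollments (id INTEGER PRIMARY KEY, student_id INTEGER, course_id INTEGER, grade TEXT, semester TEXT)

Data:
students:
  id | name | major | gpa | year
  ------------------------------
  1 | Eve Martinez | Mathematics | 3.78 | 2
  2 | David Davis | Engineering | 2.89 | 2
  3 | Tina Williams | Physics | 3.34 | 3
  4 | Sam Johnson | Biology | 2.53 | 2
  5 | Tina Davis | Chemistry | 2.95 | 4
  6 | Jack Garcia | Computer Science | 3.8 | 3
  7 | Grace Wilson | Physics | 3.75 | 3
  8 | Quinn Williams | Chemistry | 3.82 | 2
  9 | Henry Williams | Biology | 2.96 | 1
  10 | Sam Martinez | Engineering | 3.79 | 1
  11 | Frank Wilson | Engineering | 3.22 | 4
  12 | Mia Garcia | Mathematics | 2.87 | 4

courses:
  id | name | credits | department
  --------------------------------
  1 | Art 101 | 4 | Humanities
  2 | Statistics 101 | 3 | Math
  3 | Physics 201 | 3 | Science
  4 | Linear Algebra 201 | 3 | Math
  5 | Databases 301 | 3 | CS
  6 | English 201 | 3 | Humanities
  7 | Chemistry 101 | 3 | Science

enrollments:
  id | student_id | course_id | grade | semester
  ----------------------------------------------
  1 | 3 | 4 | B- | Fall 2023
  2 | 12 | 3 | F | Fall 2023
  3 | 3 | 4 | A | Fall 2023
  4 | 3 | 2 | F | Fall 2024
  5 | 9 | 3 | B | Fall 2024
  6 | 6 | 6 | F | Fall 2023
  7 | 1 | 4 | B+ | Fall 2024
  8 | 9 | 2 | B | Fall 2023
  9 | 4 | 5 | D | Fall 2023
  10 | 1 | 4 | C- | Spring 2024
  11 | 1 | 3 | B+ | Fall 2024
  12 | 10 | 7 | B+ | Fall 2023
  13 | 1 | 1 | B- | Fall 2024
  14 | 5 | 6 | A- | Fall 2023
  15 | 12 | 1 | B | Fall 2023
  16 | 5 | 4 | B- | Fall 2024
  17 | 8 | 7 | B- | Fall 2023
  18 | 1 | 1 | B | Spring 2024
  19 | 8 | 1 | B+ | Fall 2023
SELECT c.id, p.name AS course, c.semester FROM enrollments c JOIN courses p ON c.course_id = p.id ORDER BY c.semester ASC

Execution result:
id | course | semester
1 | Linear Algebra 201 | Fall 2023
2 | Physics 201 | Fall 2023
3 | Linear Algebra 201 | Fall 2023
6 | English 201 | Fall 2023
8 | Statistics 101 | Fall 2023
9 | Databases 301 | Fall 2023
12 | Chemistry 101 | Fall 2023
14 | English 201 | Fall 2023
15 | Art 101 | Fall 2023
17 | Chemistry 101 | Fall 2023
19 | Art 101 | Fall 2023
4 | Statistics 101 | Fall 2024
5 | Physics 201 | Fall 2024
7 | Linear Algebra 201 | Fall 2024
11 | Physics 201 | Fall 2024
13 | Art 101 | Fall 2024
16 | Linear Algebra 201 | Fall 2024
10 | Linear Algebra 201 | Spring 2024
18 | Art 101 | Spring 2024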